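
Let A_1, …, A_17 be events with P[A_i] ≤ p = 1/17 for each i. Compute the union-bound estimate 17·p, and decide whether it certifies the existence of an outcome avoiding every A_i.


Union bound: P[∪_{i=1}^{17} A_i] ≤ Σ_i P[A_i] ≤ 17·p = 17·(1/17) = 1.
Numerically: 1 ≈ 1.0000000.
Is 1 < 1? NO.
Since the bound 1 is ≥ 1, the union bound is uninformative here; it does NOT by itself certify existence.

17·p = 1 ≈ 1.0000000; existence NOT certified by the union bound.


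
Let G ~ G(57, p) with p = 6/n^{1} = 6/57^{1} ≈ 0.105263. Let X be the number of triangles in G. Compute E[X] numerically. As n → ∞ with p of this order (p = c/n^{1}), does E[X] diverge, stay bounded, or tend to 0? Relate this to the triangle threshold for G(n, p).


Number of potential triangles: C(57, 3) = 29260.
Each occurs with probability p³ ≈ (0.105263)³ ≈ 1.16635078e-03.
By linearity: E[X] = C(57, 3)·p³ ≈ 29260 · 1.16635078e-03 ≈ 34.127424.
Here α = 1, so p = 6/n is exactly at the triangle threshold p ~ 1/n. Asymptotically E[X] → c³/6 = 6³/6 = 36 ≈ 36.000000, a bounded constant. In this regime the triangle count is asymptotically Poisson(c³/6).

E[X] ≈ 34.127424; in regime p = Θ(1/n^{1}) E[X] stays bounded (at the triangle threshold p ~ 1/n).


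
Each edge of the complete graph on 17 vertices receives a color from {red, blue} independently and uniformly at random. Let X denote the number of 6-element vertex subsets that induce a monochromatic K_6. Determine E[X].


Let X = Σ_S X_S over the C(17, 6) = 12376 subsets S of size 6, where X_S = 1 if the K_6 on S is monochromatic.
For a fixed S, the K_6 on S has C(6, 2) = 15 edges. P[all 15 edges red] = (1/2)^15, and likewise for blue, so P[monochromatic] = 2·(1/2)^15 = 2^{1 − 15} = 1/16384.
By linearity of expectation: E[X] = C(17, 6) · 2^{1 − 15} = 12376 · 1/16384 = 1547/2048.
Numerically: E[X] ≈ 0.755371.

E[X] = C(17,6)·2^(1−C(6,2)) = 1547/2048 ≈ 0.755371.


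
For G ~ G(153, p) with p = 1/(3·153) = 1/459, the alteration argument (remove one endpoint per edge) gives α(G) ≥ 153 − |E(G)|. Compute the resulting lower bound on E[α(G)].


E[|E(G)|] = C(153, 2)·p = 11628 · (1/459) = 76/3.
E[α(G)] ≥ n − E[|E(G)|] = 153 − 76/3 = 383/3.
Numerically: ≈ 127.6667.
(This is only a lower bound; the true E[α(G)] may be larger.)

E[α(G)] ≥ 383/3 ≈ 127.6667.


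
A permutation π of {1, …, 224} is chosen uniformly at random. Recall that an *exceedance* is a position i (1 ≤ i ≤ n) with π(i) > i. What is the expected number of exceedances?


Write X = Σ_{i=1}^{224} X_i, where X_i = 1_{π(i) > i}.
For each fixed i, π(i) is uniform over {1, …, 224} (marginal of a uniform permutation), so P[π(i) > i] = (n − i)/n. Summing: Σ_{i=1}^{224} (n − i)/n = (0 + 1 + … + 223)/224 = 224(224 − 1)/(2·224) = (224 − 1)/2.
Hence E[X] = Σ_{i=1}^{224} (224 − i)/224 = 223/2 ≈ 111.500000.

E[X] = 223/2 = 111.500000.


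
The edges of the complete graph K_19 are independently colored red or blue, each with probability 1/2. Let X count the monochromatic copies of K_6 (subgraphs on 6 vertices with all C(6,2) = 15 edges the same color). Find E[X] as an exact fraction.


Let X = Σ_S X_S over the C(19, 6) = 27132 subsets S of size 6, where X_S = 1 if the K_6 on S is monochromatic.
For a fixed S, the K_6 on S has C(6, 2) = 15 edges. P[all 15 edges red] = (1/2)^15, and likewise for blue, so P[monochromatic] = 2·(1/2)^15 = 2^{1 − 15} = 1/16384.
Summing: E[X] = C(19, 6) · 2^{1 − 15} = 27132 · 1/16384 = 6783/4096.
Numerically: E[X] ≈ 1.656006.

E[X] = C(19,6)·2^(1−C(6,2)) = 6783/4096 ≈ 1.656006.


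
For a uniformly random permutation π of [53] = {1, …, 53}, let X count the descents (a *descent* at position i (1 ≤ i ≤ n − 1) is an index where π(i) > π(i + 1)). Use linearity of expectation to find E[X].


Write X = Σ X_I over i = 1, …, 52, with X_I the indicator of one descent.
There are 52 indicators.
For each fixed i, the pair (π(i), π(i+1)) is a uniformly random ordered pair of distinct values from {1, …, 53}; by symmetry P[π(i) > π(i+1)] = 1/2.
By linearity: E[X] = 52 · (1/2) = (53 − 1) · (1/2) = 26 ≈ 26.000000.

E[X] = 26 = 26.000000.


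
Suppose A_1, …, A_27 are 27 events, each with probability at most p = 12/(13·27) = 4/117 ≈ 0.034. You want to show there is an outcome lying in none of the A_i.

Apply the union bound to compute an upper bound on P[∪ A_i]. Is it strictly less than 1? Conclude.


Union bound: P[∪_{i=1}^{27} A_i] ≤ Σ_i P[A_i] ≤ 27·p = 27·(4/117) = 12/13.
Numerically: 12/13 ≈ 0.923.
Is 12/13 < 1? YES.
Since P[∪ A_i] ≤ 12/13 < 1, the complement has P[∩ A_i^c] ≥ 1 − 12/13 = 1/13 > 0, so some outcome avoids every A_i.

27·p = 12/13 ≈ 0.923; existence CERTIFIED by the union bound.


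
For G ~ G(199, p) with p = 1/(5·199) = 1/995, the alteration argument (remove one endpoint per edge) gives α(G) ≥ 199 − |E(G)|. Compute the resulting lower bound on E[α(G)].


E[|E(G)|] = C(199, 2)·p = 19701 · (1/995) = 99/5.
E[α(G)] ≥ n − E[|E(G)|] = 199 − 99/5 = 896/5.
Numerically: ≈ 179.20000.
(This is only a lower bound; the true E[α(G)] may be larger.)

E[α(G)] ≥ 896/5 ≈ 179.20000.


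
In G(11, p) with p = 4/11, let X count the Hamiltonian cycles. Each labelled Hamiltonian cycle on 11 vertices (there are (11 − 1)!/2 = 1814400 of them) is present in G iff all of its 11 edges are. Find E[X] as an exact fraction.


K_11 has (11 − 1)!/2 = 1814400 labelled Hamiltonian cycles.
For each such Hamiltonian cycle H, let X_H = 1 if all 11 edges of H are present in G. Then P[X_H = 1] = p^{11} = (4/11)^{11} = 4194304/285311670611.
By linearity: E[X] = Σ_H E[X_H] = 1814400 · p^{11} = 1814400 · 4194304/285311670611 = 7610145177600/285311670611.
Numerically: E[X] ≈ 26.67.

E[X] = 1814400 · (4/11)^{11} = 7610145177600/285311670611 ≈ 26.67.


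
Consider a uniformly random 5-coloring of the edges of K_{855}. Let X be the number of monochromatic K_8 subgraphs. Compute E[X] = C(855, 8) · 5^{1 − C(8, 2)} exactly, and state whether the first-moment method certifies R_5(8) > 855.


E[X] = C(855, 8) · 5^{1 − 28} = 6854000254398702450 · 5^{−27} = 6854000254398702450/7450580596923828125.
As a reduced fraction: E[X] = 274160010175948098/298023223876953125 ≈ 0.9199.
Is E[X] < 1? YES.
Since E[X] < 1, there exists a 5-coloring of K_{855} with no monochromatic K_8; hence R_5(8) > 855.

E[X] = 274160010175948098/298023223876953125 ≈ 0.9199; E[X] < 1, so R_5(8) > 855.


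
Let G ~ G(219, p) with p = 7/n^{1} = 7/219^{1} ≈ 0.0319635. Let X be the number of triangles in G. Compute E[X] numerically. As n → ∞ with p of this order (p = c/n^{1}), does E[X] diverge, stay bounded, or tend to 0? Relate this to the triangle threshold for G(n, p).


Number of potential triangles: C(219, 3) = 1726669.
Each occurs with probability p³ ≈ (0.0319635)³ ≈ 3.26559089e-05.
By linearity: E[X] = C(219, 3)·p³ ≈ 1726669 · 3.26559089e-05 ≈ 56.385946.
Here α = 1, so p = 7/n is exactly at the triangle threshold p ~ 1/n. Asymptotically E[X] → c³/6 = 7³/6 = 343/6 ≈ 57.166667, a bounded constant. In this regime the triangle count is asymptotically Poisson(c³/6).

E[X] ≈ 56.385946; in regime p = Θ(1/n^{1}) E[X] stays bounded (at the triangle threshold p ~ 1/n).


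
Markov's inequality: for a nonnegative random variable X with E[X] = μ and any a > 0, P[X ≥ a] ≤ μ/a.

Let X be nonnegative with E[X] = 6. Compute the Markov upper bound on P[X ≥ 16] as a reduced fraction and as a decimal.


μ = E[X] = 6, a = 16.
Markov: P[X ≥ 16] ≤ μ/a = (6)/16 = 3/8.
Numerically: ≈ 0.375000.
(Since a = 16 > μ = 6.000000, the bound 3/8 is < 1 and informative.)

P[X ≥ 16] ≤ 3/8 ≈ 0.375000.


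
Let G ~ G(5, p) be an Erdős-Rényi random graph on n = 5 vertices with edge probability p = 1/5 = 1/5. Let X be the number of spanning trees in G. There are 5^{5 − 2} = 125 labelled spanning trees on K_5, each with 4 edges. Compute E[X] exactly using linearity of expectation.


K_5 has 5^{5 − 2} = 125 labelled spanning trees.
For each such spanning tree H, let X_H = 1 if all 4 edges of H are present in G. Then P[X_H = 1] = p^{4} = (1/5)^{4} = 1/625.
By linearity: E[X] = Σ_H E[X_H] = 125 · p^{4} = 125 · 1/625 = 1/5.
Numerically: E[X] ≈ 0.2.

E[X] = 125 · (1/5)^{4} = 1/5 ≈ 0.2.


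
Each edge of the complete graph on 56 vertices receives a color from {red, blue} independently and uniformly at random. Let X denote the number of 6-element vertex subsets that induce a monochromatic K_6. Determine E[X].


Let X = Σ_S X_S over the C(56, 6) = 32468436 subsets S of size 6, where X_S = 1 if the K_6 on S is monochromatic.
For a fixed S, the K_6 on S has C(6, 2) = 15 edges. P[all 15 edges red] = (1/2)^15, and likewise for blue, so P[monochromatic] = 2·(1/2)^15 = 2^{1 − 15} = 1/16384.
Summing: E[X] = C(56, 6) · 2^{1 − 15} = 32468436 · 1/16384 = 8117109/4096.
Numerically: E[X] ≈ 1981.716.

E[X] = C(56,6)·2^(1−C(6,2)) = 8117109/4096 ≈ 1981.716.


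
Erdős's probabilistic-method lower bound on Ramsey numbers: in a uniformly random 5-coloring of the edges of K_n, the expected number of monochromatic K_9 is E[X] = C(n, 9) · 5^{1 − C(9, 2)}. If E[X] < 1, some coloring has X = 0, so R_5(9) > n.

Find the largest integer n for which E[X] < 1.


We need C(n, 9) · 5^{1 − 36} < 1, i.e. C(n, 9) < 5^{36 − 1} = 2910383045673370361328125.
Check values of n near the boundary:
  n = 2166: C(2166, 9) = 2844037944203015677277940; 2844037944203015677277940 < 2910383045673370361328125? YES
  n = 2167: C(2167, 9) = 2855899084841489792706810; 2855899084841489792706810 < 2910383045673370361328125? YES
  n = 2168: C(2168, 9) = 2867804175977929537095120; 2867804175977929537095120 < 2910383045673370361328125? YES
  n = 2169: C(2169, 9) = 2879753360044504243499683; 2879753360044504243499683 < 2910383045673370361328125? YES
  n = 2170: C(2170, 9) = 2891746779868845075610510; 2891746779868845075610510 < 2910383045673370361328125? YES
  n = 2171: C(2171, 9) = 2903784578674959601827205; 2903784578674959601827205 < 2910383045673370361328125? YES
  n = 2172: C(2172, 9) = 2915866900084148060642020; 2915866900084148060642020 < 2910383045673370361328125? NO
The largest n with C(n, 9) < 2910383045673370361328125 is n = 2171 (where E[X] = 580756915734991920365441/582076609134674072265625 ≈ 0.99773). Hence R_5(9) > 2171, i.e. R_5(9) ≥ 2172.

Largest n = 2171; hence R_5(9) > 2171.


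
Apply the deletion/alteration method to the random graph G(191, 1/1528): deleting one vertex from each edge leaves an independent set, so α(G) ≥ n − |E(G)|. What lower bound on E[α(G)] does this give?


E[|E(G)|] = C(191, 2)·p = 18145 · (1/1528) = 95/8.
E[α(G)] ≥ n − E[|E(G)|] = 191 − 95/8 = 1433/8.
Numerically: ≈ 179.1250.
(This is only a lower bound; the true E[α(G)] may be larger.)

E[α(G)] ≥ 1433/8 ≈ 179.1250.


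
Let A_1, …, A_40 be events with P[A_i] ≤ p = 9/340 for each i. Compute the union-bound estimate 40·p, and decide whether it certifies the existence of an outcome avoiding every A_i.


Union bound: P[∪_{i=1}^{40} A_i] ≤ Σ_i P[A_i] ≤ 40·p = 40·(9/340) = 18/17.
Numerically: 18/17 ≈ 1.0588.
Is 18/17 < 1? NO.
Since the bound 18/17 is ≥ 1, the union bound is uninformative here; it does NOT by itself certify existence.

40·p = 18/17 ≈ 1.0588; existence NOT certified by the union bound.


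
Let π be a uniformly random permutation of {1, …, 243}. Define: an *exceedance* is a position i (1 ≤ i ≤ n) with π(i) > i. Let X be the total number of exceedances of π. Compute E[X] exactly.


Write X = Σ_{i=1}^{243} X_i, where X_i = 1_{π(i) > i}.
For each fixed i, π(i) is uniform over {1, …, 243} (marginal of a uniform permutation), so P[π(i) > i] = (n − i)/n. Summing: Σ_{i=1}^{243} (n − i)/n = (0 + 1 + … + 242)/243 = 243(243 − 1)/(2·243) = (243 − 1)/2.
Hence E[X] = Σ_{i=1}^{243} (243 − i)/243 = 121 ≈ 121.00000.

E[X] = 121 = 121.00000.


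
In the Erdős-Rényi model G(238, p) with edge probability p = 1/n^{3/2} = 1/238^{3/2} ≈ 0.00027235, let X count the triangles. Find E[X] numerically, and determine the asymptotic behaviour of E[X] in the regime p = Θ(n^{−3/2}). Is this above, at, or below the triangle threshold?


Number of potential triangles: C(238, 3) = 2218636.
Each occurs with probability p³ ≈ (0.00027235)³ ≈ 2.0202434e-11.
By linearity: E[X] = C(238, 3)·p³ ≈ 2218636 · 2.0202434e-11 ≈ 0.00004.
Since α = 3/2 > 1, p = c/n^{3/2} = o(1/n) is below the triangle threshold p ~ 1/n. Asymptotically E[X] ~ (c³/6)·n^{3(1−α)} = (1³/6)·n^{-1.5} → 0, so by Markov's inequality G has no triangles w.h.p.

E[X] ≈ 0.00004; in regime p = Θ(1/n^{3/2}) E[X] tends to 0 (below the triangle threshold p ~ 1/n).


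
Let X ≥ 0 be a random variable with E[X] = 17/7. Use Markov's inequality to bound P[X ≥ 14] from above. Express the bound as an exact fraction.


μ = E[X] = 17/7, a = 14.
Markov: P[X ≥ 14] ≤ μ/a = (17/7)/14 = 17/98.
Numerically: ≈ 0.173469.
(Since a = 14 > μ = 2.428571, the bound 17/98 is < 1 and informative.)

P[X ≥ 14] ≤ 17/98 ≈ 0.173469.


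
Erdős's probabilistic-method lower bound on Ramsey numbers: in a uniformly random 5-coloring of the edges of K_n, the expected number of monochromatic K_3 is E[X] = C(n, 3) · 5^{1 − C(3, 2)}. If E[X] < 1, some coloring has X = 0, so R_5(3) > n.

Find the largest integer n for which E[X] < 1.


We need C(n, 3) · 5^{1 − 3} < 1, i.e. C(n, 3) < 5^{3 − 1} = 25.
Check values of n near the boundary:
  n = 3: C(3, 3) = 1; 1 < 25? YES
  n = 4: C(4, 3) = 4; 4 < 25? YES
  n = 5: C(5, 3) = 10; 10 < 25? YES
  n = 6: C(6, 3) = 20; 20 < 25? YES
  n = 7: C(7, 3) = 35; 35 < 25? NO
  n = 8: C(8, 3) = 56; 56 < 25? NO
The largest n with C(n, 3) < 25 is n = 6 (where E[X] = 4/5 ≈ 0.8000000). Hence R_5(3) > 6, i.e. R_5(3) ≥ 7.

Largest n = 6; hence R_5(3) > 6.


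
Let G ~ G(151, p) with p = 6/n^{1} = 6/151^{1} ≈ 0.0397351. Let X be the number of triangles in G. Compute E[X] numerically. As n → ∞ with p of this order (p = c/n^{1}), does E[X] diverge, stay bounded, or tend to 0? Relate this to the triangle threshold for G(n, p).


Number of potential triangles: C(151, 3) = 562475.
Each occurs with probability p³ ≈ (0.0397351)³ ≈ 6.27368789e-05.
By linearity: E[X] = C(151, 3)·p³ ≈ 562475 · 6.27368789e-05 ≈ 35.287926.
Here α = 1, so p = 6/n is exactly at the triangle threshold p ~ 1/n. Asymptotically E[X] → c³/6 = 6³/6 = 36 ≈ 36.000000, a bounded constant. In this regime the triangle count is asymptotically Poisson(c³/6).

E[X] ≈ 35.287926; in regime p = Θ(1/n^{1}) E[X] stays bounded (at the triangle threshold p ~ 1/n).


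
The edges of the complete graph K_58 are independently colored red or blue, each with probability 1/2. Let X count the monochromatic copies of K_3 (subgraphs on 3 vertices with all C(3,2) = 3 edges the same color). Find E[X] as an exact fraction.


Let X = Σ_S X_S over the C(58, 3) = 30856 subsets S of size 3, where X_S = 1 if the K_3 on S is monochromatic.
For a fixed S, the K_3 on S has C(3, 2) = 3 edges. P[all 3 edges red] = (1/2)^3, and likewise for blue, so P[monochromatic] = 2·(1/2)^3 = 2^{1 − 3} = 1/4.
By linearity: E[X] = C(58, 3) · 2^{1 − 3} = 30856 · 1/4 = 7714.
Numerically: E[X] ≈ 7714.0000.

E[X] = C(58,3)·2^(1−C(3,2)) = 7714 ≈ 7714.0000.


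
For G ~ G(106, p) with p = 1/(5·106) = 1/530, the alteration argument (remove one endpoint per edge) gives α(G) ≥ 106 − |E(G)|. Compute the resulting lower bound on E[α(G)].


E[|E(G)|] = C(106, 2)·p = 5565 · (1/530) = 21/2.
E[α(G)] ≥ n − E[|E(G)|] = 106 − 21/2 = 191/2.
Numerically: ≈ 95.50000.
(This is only a lower bound; the true E[α(G)] may be larger.)

E[α(G)] ≥ 191/2 ≈ 95.50000.


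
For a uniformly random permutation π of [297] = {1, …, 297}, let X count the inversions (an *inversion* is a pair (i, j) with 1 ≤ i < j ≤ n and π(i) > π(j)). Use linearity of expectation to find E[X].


Write X = Σ X_I over the C(297, 2) = 43956 pairs i < j, with X_I the indicator of one inversion.
There are 43956 indicators.
For each fixed pair i < j, the values π(i) and π(j) are two distinct elements of {1, …, 297} in uniformly random order; by symmetry P[π(i) > π(j)] = 1/2.
By linearity: E[X] = 43956 · (1/2) = C(297, 2) · (1/2) = 43956/2 = 21978 ≈ 21978.000000.

E[X] = 21978 = 21978.000000.


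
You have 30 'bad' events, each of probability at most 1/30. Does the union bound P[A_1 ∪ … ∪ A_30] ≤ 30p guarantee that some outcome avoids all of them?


Union bound: P[∪_{i=1}^{30} A_i] ≤ Σ_i P[A_i] ≤ 30·p = 30·(1/30) = 1.
Numerically: 1 ≈ 1.000.
Is 1 < 1? NO.
Since the bound 1 is ≥ 1, the union bound is uninformative here; it does NOT by itself certify existence.

30·p = 1 ≈ 1.000; existence NOT certified by the union bound.


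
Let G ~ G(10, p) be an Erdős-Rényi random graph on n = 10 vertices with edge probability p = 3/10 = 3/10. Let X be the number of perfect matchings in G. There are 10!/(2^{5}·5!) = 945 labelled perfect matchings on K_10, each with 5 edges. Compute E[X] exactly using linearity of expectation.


K_10 has 10!/(2^{5}·5!) = 945 labelled perfect matchings.
For each such perfect matching H, let X_H = 1 if all 5 edges of H are present in G. Then P[X_H = 1] = p^{5} = (3/10)^{5} = 243/100000.
Summing the indicators: E[X] = Σ_H E[X_H] = 945 · p^{5} = 945 · 243/100000 = 45927/20000.
Numerically: E[X] ≈ 2.29635.

E[X] = 945 · (3/10)^{5} = 45927/20000 ≈ 2.29635.


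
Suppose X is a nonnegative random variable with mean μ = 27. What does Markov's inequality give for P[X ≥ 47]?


μ = E[X] = 27, a = 47.
Markov: P[X ≥ 47] ≤ μ/a = (27)/47 = 27/47.
Numerically: ≈ 0.574.
(Since a = 47 > μ = 27.000, the bound 27/47 is < 1 and informative.)

P[X ≥ 47] ≤ 27/47 ≈ 0.574.


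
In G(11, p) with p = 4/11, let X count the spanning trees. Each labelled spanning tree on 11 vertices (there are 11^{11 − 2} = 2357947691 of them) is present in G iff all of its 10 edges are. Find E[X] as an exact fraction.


K_11 has 11^{11 − 2} = 2357947691 labelled spanning trees.
For each such spanning tree H, let X_H = 1 if all 10 edges of H are present in G. Then P[X_H = 1] = p^{10} = (4/11)^{10} = 1048576/25937424601.
By linearity: E[X] = Σ_H E[X_H] = 2357947691 · p^{10} = 2357947691 · 1048576/25937424601 = 1048576/11.
Numerically: E[X] ≈ 95325.

E[X] = 2357947691 · (4/11)^{10} = 1048576/11 ≈ 95325.


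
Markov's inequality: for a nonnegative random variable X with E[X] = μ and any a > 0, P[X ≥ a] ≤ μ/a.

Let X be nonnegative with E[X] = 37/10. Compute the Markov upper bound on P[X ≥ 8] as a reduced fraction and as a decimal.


μ = E[X] = 37/10, a = 8.
Markov: P[X ≥ 8] ≤ μ/a = (37/10)/8 = 37/80.
Numerically: ≈ 0.46250.
(Since a = 8 > μ = 3.70000, the bound 37/80 is < 1 and informative.)

P[X ≥ 8] ≤ 37/80 ≈ 0.46250.


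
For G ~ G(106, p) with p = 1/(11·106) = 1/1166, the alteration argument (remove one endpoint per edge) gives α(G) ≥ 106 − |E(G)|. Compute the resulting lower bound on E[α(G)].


E[|E(G)|] = C(106, 2)·p = 5565 · (1/1166) = 105/22.
E[α(G)] ≥ n − E[|E(G)|] = 106 − 105/22 = 2227/22.
Numerically: ≈ 101.227273.
(This is only a lower bound; the true E[α(G)] may be larger.)

E[α(G)] ≥ 2227/22 ≈ 101.227273.


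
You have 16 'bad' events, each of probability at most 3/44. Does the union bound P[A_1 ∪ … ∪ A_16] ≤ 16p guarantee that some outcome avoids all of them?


Union bound: P[∪_{i=1}^{16} A_i] ≤ Σ_i P[A_i] ≤ 16·p = 16·(3/44) = 12/11.
Numerically: 12/11 ≈ 1.09091.
Is 12/11 < 1? NO.
Since the bound 12/11 is ≥ 1, the union bound is uninformative here; it does NOT by itself certify existence.

16·p = 12/11 ≈ 1.09091; existence NOT certified by the union bound.


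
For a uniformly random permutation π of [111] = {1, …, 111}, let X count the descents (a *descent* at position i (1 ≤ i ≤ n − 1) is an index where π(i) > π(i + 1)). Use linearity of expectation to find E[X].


Write X = Σ X_I over i = 1, …, 110, with X_I the indicator of one descent.
There are 110 indicators.
For each fixed i, the pair (π(i), π(i+1)) is a uniformly random ordered pair of distinct values from {1, …, 111}; by symmetry P[π(i) > π(i+1)] = 1/2.
By linearity: E[X] = 110 · (1/2) = (111 − 1) · (1/2) = 55 ≈ 55.000.

E[X] = 55 = 55.000.


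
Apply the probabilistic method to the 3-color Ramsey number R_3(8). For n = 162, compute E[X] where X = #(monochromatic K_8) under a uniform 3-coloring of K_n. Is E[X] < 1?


E[X] = C(162, 8) · 3^{1 − 28} = 9870758125020 · 3^{−27} = 9870758125020/7625597484987.
As a reduced fraction: E[X] = 121861211420/94143178827 ≈ 1.2944242.
Is E[X] < 1? NO.
Since E[X] ≥ 1, the first-moment bound is inconclusive at n = 162; it does NOT by itself certify R_3(8) > 162.

E[X] = 121861211420/94143178827 ≈ 1.2944242; E[X] ≥ 1; first-moment method inconclusive here.


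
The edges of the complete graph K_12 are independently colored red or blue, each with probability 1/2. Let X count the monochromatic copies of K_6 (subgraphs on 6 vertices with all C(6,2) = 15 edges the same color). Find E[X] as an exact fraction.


Let X = Σ_S X_S over the C(12, 6) = 924 subsets S of size 6, where X_S = 1 if the K_6 on S is monochromatic.
For a fixed S, the K_6 on S has C(6, 2) = 15 edges. P[all 15 edges red] = (1/2)^15, and likewise for blue, so P[monochromatic] = 2·(1/2)^15 = 2^{1 − 15} = 1/16384.
By linearity: E[X] = C(12, 6) · 2^{1 − 15} = 924 · 1/16384 = 231/4096.
Numerically: E[X] ≈ 0.05640.

E[X] = C(12,6)·2^(1−C(6,2)) = 231/4096 ≈ 0.05640.


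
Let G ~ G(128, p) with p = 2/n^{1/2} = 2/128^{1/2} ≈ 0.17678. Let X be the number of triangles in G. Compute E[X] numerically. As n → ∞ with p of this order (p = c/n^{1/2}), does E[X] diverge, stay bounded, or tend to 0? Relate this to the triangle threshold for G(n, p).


Number of potential triangles: C(128, 3) = 341376.
Each occurs with probability p³ ≈ (0.17678)³ ≈ 5.5242717e-03.
By linearity: E[X] = C(128, 3)·p³ ≈ 341376 · 5.5242717e-03 ≈ 1885.85379.
Since α = 1/2 < 1, p = c/n^{1/2} ≫ 1/n is above the triangle threshold p ~ 1/n. Asymptotically E[X] ~ (c³/6)·n^{3(1−α)} = (2³/6)·n^{1.5} → ∞; triangles are abundant w.h.p.

E[X] ≈ 1885.85379; in regime p = Θ(1/n^{1/2}) E[X] diverges (above the triangle threshold p ~ 1/n).


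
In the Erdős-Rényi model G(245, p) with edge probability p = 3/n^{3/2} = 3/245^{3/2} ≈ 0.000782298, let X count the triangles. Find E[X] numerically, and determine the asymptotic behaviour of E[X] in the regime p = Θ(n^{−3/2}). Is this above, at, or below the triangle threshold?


Number of potential triangles: C(245, 3) = 2421090.
Each occurs with probability p³ ≈ (0.000782298)³ ≈ 4.78758375e-10.
By linearity: E[X] = C(245, 3)·p³ ≈ 2421090 · 4.78758375e-10 ≈ 0.001159.
Since α = 3/2 > 1, p = c/n^{3/2} = o(1/n) is below the triangle threshold p ~ 1/n. Asymptotically E[X] ~ (c³/6)·n^{3(1−α)} = (3³/6)·n^{-1.5} → 0, so by Markov's inequality G has no triangles w.h.p.

E[X] ≈ 0.001159; in regime p = Θ(1/n^{3/2}) E[X] tends to 0 (below the triangle threshold p ~ 1/n).


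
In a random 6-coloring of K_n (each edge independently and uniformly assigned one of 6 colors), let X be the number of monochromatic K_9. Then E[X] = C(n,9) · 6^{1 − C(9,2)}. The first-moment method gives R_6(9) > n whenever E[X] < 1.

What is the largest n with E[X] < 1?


We need C(n, 9) · 6^{1 − 36} < 1, i.e. C(n, 9) < 6^{36 − 1} = 1719070799748422591028658176.
Check values of n near the boundary:
  n = 4404: C(4404, 9) = 1703375445537161676647015880; 1703375445537161676647015880 < 1719070799748422591028658176? YES
  n = 4405: C(4405, 9) = 1706862792900636302463627150; 1706862792900636302463627150 < 1719070799748422591028658176? YES
  n = 4406: C(4406, 9) = 1710356485221788389505285700; 1710356485221788389505285700 < 1719070799748422591028658176? YES
  n = 4407: C(4407, 9) = 1713856532599459170657070050; 1713856532599459170657070050 < 1719070799748422591028658176? YES
  n = 4408: C(4408, 9) = 1717362945146264156457459600; 1717362945146264156457459600 < 1719070799748422591028658176? YES
  n = 4409: C(4409, 9) = 1720875732988608787686577131; 1720875732988608787686577131 < 1719070799748422591028658176? NO
  n = 4410: C(4410, 9) = 1724394906266704102180823710; 1724394906266704102180823710 < 1719070799748422591028658176? NO
The largest n with C(n, 9) < 1719070799748422591028658176 is n = 4408 (where E[X] = 35778394690547169926197075/35813974994758803979763712 ≈ 0.9990065). Hence R_6(9) > 4408, i.e. R_6(9) ≥ 4409.

Largest n = 4408; hence R_6(9) > 4408.


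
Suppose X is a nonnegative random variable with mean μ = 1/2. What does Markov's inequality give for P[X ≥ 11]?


μ = E[X] = 1/2, a = 11.
Markov: P[X ≥ 11] ≤ μ/a = (1/2)/11 = 1/22.
Numerically: ≈ 0.04545.
(Since a = 11 > μ = 0.50000, the bound 1/22 is < 1 and informative.)

P[X ≥ 11] ≤ 1/22 ≈ 0.04545.


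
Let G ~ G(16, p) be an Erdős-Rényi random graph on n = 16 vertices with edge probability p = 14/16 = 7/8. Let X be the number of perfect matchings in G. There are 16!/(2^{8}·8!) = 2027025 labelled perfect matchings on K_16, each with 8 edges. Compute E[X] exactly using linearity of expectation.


K_16 has 16!/(2^{8}·8!) = 2027025 labelled perfect matchings.
For each such perfect matching H, let X_H = 1 if all 8 edges of H are present in G. Then P[X_H = 1] = p^{8} = (7/8)^{8} = 5764801/16777216.
Summing the indicators: E[X] = Σ_H E[X_H] = 2027025 · p^{8} = 2027025 · 5764801/16777216 = 11685395747025/16777216.
Numerically: E[X] ≈ 6.965e+05.

E[X] = 2027025 · (7/8)^{8} = 11685395747025/16777216 ≈ 6.965e+05.


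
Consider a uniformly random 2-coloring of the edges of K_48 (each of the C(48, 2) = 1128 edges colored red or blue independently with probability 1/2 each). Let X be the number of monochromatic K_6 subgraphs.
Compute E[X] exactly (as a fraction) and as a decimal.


Let X = Σ_S X_S over the C(48, 6) = 12271512 subsets S of size 6, where X_S = 1 if the K_6 on S is monochromatic.
For a fixed S, the K_6 on S has C(6, 2) = 15 edges. P[all 15 edges red] = (1/2)^15, and likewise for blue, so P[monochromatic] = 2·(1/2)^15 = 2^{1 − 15} = 1/16384.
By linearity of expectation: E[X] = C(48, 6) · 2^{1 − 15} = 12271512 · 1/16384 = 1533939/2048.
Numerically: E[X] ≈ 748.993652.

E[X] = C(48,6)·2^(1−C(6,2)) = 1533939/2048 ≈ 748.993652.


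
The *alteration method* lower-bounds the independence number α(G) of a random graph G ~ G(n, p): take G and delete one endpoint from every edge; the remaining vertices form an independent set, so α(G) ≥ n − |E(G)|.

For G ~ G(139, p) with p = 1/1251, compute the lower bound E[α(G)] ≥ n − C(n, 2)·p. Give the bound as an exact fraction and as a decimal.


E[|E(G)|] = C(139, 2)·p = 9591 · (1/1251) = 23/3.
E[α(G)] ≥ n − E[|E(G)|] = 139 − 23/3 = 394/3.
Numerically: ≈ 131.33333.
(This is only a lower bound; the true E[α(G)] may be larger.)

E[α(G)] ≥ 394/3 ≈ 131.33333.


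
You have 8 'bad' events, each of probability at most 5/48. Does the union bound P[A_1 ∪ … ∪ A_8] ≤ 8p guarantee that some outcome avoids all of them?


Union bound: P[∪_{i=1}^{8} A_i] ≤ Σ_i P[A_i] ≤ 8·p = 8·(5/48) = 5/6.
Numerically: 5/6 ≈ 0.833333.
Is 5/6 < 1? YES.
Since P[∪ A_i] ≤ 5/6 < 1, the complement has P[∩ A_i^c] ≥ 1 − 5/6 = 1/6 > 0, so some outcome avoids every A_i.

8·p = 5/6 ≈ 0.833333; existence CERTIFIED by the union bound.


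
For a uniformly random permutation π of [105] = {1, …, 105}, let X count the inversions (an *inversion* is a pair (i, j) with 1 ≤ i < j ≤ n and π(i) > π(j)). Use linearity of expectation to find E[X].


Write X = Σ X_I over the C(105, 2) = 5460 pairs i < j, with X_I the indicator of one inversion.
There are 5460 indicators.
For each fixed pair i < j, the values π(i) and π(j) are two distinct elements of {1, …, 105} in uniformly random order; by symmetry P[π(i) > π(j)] = 1/2.
By linearity: E[X] = 5460 · (1/2) = C(105, 2) · (1/2) = 5460/2 = 2730 ≈ 2730.000.

E[X] = 2730 = 2730.000.


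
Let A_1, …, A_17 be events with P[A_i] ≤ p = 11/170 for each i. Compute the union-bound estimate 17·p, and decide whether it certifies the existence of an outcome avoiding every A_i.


Union bound: P[∪_{i=1}^{17} A_i] ≤ Σ_i P[A_i] ≤ 17·p = 17·(11/170) = 11/10.
Numerically: 11/10 ≈ 1.1000.
Is 11/10 < 1? NO.
Since the bound 11/10 is ≥ 1, the union bound is uninformative here; it does NOT by itself certify existence.

17·p = 11/10 ≈ 1.1000; existence NOT certified by the union bound.


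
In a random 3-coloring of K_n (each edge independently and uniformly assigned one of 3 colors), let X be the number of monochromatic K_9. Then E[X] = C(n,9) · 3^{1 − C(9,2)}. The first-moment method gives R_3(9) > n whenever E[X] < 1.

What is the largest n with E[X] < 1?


We need C(n, 9) · 3^{1 − 36} < 1, i.e. C(n, 9) < 3^{36 − 1} = 50031545098999707.
Check values of n near the boundary:
  n = 300: C(300, 9) = 48052241692154700; 48052241692154700 < 50031545098999707? YES
  n = 301: C(301, 9) = 49533303936090975; 49533303936090975 < 50031545098999707? YES
  n = 302: C(302, 9) = 51054804739588650; 51054804739588650 < 50031545098999707? NO
  n = 303: C(303, 9) = 52617706925494425; 52617706925494425 < 50031545098999707? NO
The largest n with C(n, 9) < 50031545098999707 is n = 301 (where E[X] = 16511101312030325/16677181699666569 ≈ 0.990041). Hence R_3(9) > 301, i.e. R_3(9) ≥ 302.

Largest n = 301; hence R_3(9) > 301.


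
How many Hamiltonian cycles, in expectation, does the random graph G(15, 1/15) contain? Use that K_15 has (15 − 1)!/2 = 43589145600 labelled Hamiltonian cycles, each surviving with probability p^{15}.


K_15 has (15 − 1)!/2 = 43589145600 labelled Hamiltonian cycles.
For each such Hamiltonian cycle H, let X_H = 1 if all 15 edges of H are present in G. Then P[X_H = 1] = p^{15} = (1/15)^{15} = 1/437893890380859375.
Summing the indicators: E[X] = Σ_H E[X_H] = 43589145600 · p^{15} = 43589145600 · 1/437893890380859375 = 7175168/72081298828125.
Numerically: E[X] ≈ 9.95427e-08.

E[X] = 43589145600 · (1/15)^{15} = 7175168/72081298828125 ≈ 9.95427e-08.


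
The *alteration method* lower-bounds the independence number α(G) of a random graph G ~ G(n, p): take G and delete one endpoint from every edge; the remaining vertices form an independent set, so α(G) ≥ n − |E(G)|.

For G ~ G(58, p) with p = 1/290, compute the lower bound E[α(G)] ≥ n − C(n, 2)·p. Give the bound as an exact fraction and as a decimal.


E[|E(G)|] = C(58, 2)·p = 1653 · (1/290) = 57/10.
E[α(G)] ≥ n − E[|E(G)|] = 58 − 57/10 = 523/10.
Numerically: ≈ 52.300.
(This is only a lower bound; the true E[α(G)] may be larger.)

E[α(G)] ≥ 523/10 ≈ 52.300.


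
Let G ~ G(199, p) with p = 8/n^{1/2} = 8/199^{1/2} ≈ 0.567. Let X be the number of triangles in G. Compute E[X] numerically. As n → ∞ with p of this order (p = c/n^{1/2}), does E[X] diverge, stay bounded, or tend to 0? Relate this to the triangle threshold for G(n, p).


Number of potential triangles: C(199, 3) = 1293699.
Each occurs with probability p³ ≈ (0.567)³ ≈ 1.82386e-01.
By linearity: E[X] = C(199, 3)·p³ ≈ 1293699 · 1.82386e-01 ≈ 235951.960.
Since α = 1/2 < 1, p = c/n^{1/2} ≫ 1/n is above the triangle threshold p ~ 1/n. Asymptotically E[X] ~ (c³/6)·n^{3(1−α)} = (8³/6)·n^{1.5} → ∞; triangles are abundant w.h.p.

E[X] ≈ 235951.960; in regime p = Θ(1/n^{1/2}) E[X] diverges (above the triangle threshold p ~ 1/n).


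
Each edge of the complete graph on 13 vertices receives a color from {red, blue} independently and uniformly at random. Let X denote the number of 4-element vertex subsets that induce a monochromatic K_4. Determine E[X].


Let X = Σ_S X_S over the C(13, 4) = 715 subsets S of size 4, where X_S = 1 if the K_4 on S is monochromatic.
For a fixed S, the K_4 on S has C(4, 2) = 6 edges. P[all 6 edges red] = (1/2)^6, and likewise for blue, so P[monochromatic] = 2·(1/2)^6 = 2^{1 − 6} = 1/32.
Summing: E[X] = C(13, 4) · 2^{1 − 6} = 715 · 1/32 = 715/32.
Numerically: E[X] ≈ 22.344.

E[X] = C(13,4)·2^(1−C(4,2)) = 715/32 ≈ 22.344.


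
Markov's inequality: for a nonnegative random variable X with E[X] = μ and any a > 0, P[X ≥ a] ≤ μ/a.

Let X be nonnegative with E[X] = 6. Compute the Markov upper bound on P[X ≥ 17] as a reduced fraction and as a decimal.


μ = E[X] = 6, a = 17.
Markov: P[X ≥ 17] ≤ μ/a = (6)/17 = 6/17.
Numerically: ≈ 0.352941.
(Since a = 17 > μ = 6.000000, the bound 6/17 is < 1 and informative.)

P[X ≥ 17] ≤ 6/17 ≈ 0.352941.


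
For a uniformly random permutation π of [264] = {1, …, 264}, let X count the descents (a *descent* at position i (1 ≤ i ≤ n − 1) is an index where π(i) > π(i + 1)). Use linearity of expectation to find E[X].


Write X = Σ X_I over i = 1, …, 263, with X_I the indicator of one descent.
There are 263 indicators.
For each fixed i, the pair (π(i), π(i+1)) is a uniformly random ordered pair of distinct values from {1, …, 264}; by symmetry P[π(i) > π(i+1)] = 1/2.
By linearity: E[X] = 263 · (1/2) = (264 − 1) · (1/2) = 263/2 ≈ 131.500.

E[X] = 263/2 = 131.500.


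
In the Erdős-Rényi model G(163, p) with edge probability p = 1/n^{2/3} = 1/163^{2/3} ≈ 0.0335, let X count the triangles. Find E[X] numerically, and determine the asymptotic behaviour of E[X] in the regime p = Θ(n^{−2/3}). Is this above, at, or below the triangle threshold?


Number of potential triangles: C(163, 3) = 708561.
Each occurs with probability p³ ≈ (0.0335)³ ≈ 3.76378e-05.
By linearity: E[X] = C(163, 3)·p³ ≈ 708561 · 3.76378e-05 ≈ 26.669.
Since α = 2/3 < 1, p = c/n^{2/3} ≫ 1/n is above the triangle threshold p ~ 1/n. Asymptotically E[X] ~ (c³/6)·n^{3(1−α)} = (1³/6)·n^{1} → ∞; triangles are abundant w.h.p.

E[X] ≈ 26.669; in regime p = Θ(1/n^{2/3}) E[X] diverges (above the triangle threshold p ~ 1/n).


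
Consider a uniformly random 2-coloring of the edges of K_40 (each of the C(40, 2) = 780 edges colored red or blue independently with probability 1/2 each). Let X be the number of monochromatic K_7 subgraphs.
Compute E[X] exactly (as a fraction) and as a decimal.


Let X = Σ_S X_S over the C(40, 7) = 18643560 subsets S of size 7, where X_S = 1 if the K_7 on S is monochromatic.
For a fixed S, the K_7 on S has C(7, 2) = 21 edges. P[all 21 edges red] = (1/2)^21, and likewise for blue, so P[monochromatic] = 2·(1/2)^21 = 2^{1 − 21} = 1/1048576.
By linearity: E[X] = C(40, 7) · 2^{1 − 21} = 18643560 · 1/1048576 = 2330445/131072.
Numerically: E[X] ≈ 17.779884.

E[X] = C(40,7)·2^(1−C(7,2)) = 2330445/131072 ≈ 17.779884.


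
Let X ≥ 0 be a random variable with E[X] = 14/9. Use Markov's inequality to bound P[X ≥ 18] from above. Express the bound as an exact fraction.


μ = E[X] = 14/9, a = 18.
Markov: P[X ≥ 18] ≤ μ/a = (14/9)/18 = 7/81.
Numerically: ≈ 0.0864.
(Since a = 18 > μ = 1.5556, the bound 7/81 is < 1 and informative.)

P[X ≥ 18] ≤ 7/81 ≈ 0.0864.


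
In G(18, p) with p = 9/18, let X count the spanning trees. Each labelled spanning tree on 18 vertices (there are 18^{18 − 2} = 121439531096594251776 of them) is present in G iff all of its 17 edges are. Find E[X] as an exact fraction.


K_18 has 18^{18 − 2} = 121439531096594251776 labelled spanning trees.
For each such spanning tree H, let X_H = 1 if all 17 edges of H are present in G. Then P[X_H = 1] = p^{17} = (1/2)^{17} = 1/131072.
By linearity of expectation: E[X] = Σ_H E[X_H] = 121439531096594251776 · p^{17} = 121439531096594251776 · 1/131072 = 1853020188851841/2.
Numerically: E[X] ≈ 9.2651e+14.

E[X] = 121439531096594251776 · (1/2)^{17} = 1853020188851841/2 ≈ 9.2651e+14.


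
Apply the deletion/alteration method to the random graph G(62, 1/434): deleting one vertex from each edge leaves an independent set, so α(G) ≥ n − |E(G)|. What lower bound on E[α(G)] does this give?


E[|E(G)|] = C(62, 2)·p = 1891 · (1/434) = 61/14.
E[α(G)] ≥ n − E[|E(G)|] = 62 − 61/14 = 807/14.
Numerically: ≈ 57.64286.
(This is only a lower bound; the true E[α(G)] may be larger.)

E[α(G)] ≥ 807/14 ≈ 57.64286.


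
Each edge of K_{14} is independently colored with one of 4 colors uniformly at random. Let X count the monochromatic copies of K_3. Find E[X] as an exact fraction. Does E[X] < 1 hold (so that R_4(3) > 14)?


E[X] = C(14, 3) · 4^{1 − 3} = 364 · 4^{−2} = 364/16.
As a reduced fraction: E[X] = 91/4 ≈ 22.7500000.
Is E[X] < 1? NO.
Since E[X] ≥ 1, the first-moment bound is inconclusive at n = 14; it does NOT by itself certify R_4(3) > 14.

E[X] = 91/4 ≈ 22.7500000; E[X] ≥ 1; first-moment method inconclusive here.


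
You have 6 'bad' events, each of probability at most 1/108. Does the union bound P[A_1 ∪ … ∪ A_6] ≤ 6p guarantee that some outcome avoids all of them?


Union bound: P[∪_{i=1}^{6} A_i] ≤ Σ_i P[A_i] ≤ 6·p = 6·(1/108) = 1/18.
Numerically: 1/18 ≈ 0.055556.
Is 1/18 < 1? YES.
Since P[∪ A_i] ≤ 1/18 < 1, the complement has P[∩ A_i^c] ≥ 1 − 1/18 = 17/18 > 0, so some outcome avoids every A_i.

6·p = 1/18 ≈ 0.055556; existence CERTIFIED by the union bound.


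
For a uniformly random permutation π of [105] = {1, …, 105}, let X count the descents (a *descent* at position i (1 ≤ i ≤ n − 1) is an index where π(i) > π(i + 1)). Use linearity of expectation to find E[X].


Write X = Σ X_I over i = 1, …, 104, with X_I the indicator of one descent.
There are 104 indicators.
For each fixed i, the pair (π(i), π(i+1)) is a uniformly random ordered pair of distinct values from {1, …, 105}; by symmetry P[π(i) > π(i+1)] = 1/2.
By linearity: E[X] = 104 · (1/2) = (105 − 1) · (1/2) = 52 ≈ 52.000000.

E[X] = 52 = 52.000000.


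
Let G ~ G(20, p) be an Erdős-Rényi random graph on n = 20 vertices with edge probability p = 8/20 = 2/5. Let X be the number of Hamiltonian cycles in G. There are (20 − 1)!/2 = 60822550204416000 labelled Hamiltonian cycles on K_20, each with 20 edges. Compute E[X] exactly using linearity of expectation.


K_20 has (20 − 1)!/2 = 60822550204416000 labelled Hamiltonian cycles.
For each such Hamiltonian cycle H, let X_H = 1 if all 20 edges of H are present in G. Then P[X_H = 1] = p^{20} = (2/5)^{20} = 1048576/95367431640625.
Summing the indicators: E[X] = Σ_H E[X_H] = 60822550204416000 · p^{20} = 60822550204416000 · 1048576/95367431640625 = 510216531225165692928/762939453125.
Numerically: E[X] ≈ 6.69e+08.

E[X] = 60822550204416000 · (2/5)^{20} = 510216531225165692928/762939453125 ≈ 6.69e+08.


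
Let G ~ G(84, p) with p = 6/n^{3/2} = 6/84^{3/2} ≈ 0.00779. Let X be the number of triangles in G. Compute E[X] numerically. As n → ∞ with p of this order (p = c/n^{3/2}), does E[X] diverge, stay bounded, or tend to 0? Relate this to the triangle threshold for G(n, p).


Number of potential triangles: C(84, 3) = 95284.
Each occurs with probability p³ ≈ (0.00779)³ ≈ 4.73366e-07.
By linearity: E[X] = C(84, 3)·p³ ≈ 95284 · 4.73366e-07 ≈ 0.045.
Since α = 3/2 > 1, p = c/n^{3/2} = o(1/n) is below the triangle threshold p ~ 1/n. Asymptotically E[X] ~ (c³/6)·n^{3(1−α)} = (6³/6)·n^{-1.5} → 0, so by Markov's inequality G has no triangles w.h.p.

E[X] ≈ 0.045; in regime p = Θ(1/n^{3/2}) E[X] tends to 0 (below the triangle threshold p ~ 1/n).


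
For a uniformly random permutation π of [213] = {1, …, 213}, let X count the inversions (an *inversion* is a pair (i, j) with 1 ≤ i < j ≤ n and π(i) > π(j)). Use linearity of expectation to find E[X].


Write X = Σ X_I over the C(213, 2) = 22578 pairs i < j, with X_I the indicator of one inversion.
There are 22578 indicators.
For each fixed pair i < j, the values π(i) and π(j) are two distinct elements of {1, …, 213} in uniformly random order; by symmetry P[π(i) > π(j)] = 1/2.
By linearity: E[X] = 22578 · (1/2) = C(213, 2) · (1/2) = 22578/2 = 11289 ≈ 11289.000.

E[X] = 11289 = 11289.000.
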